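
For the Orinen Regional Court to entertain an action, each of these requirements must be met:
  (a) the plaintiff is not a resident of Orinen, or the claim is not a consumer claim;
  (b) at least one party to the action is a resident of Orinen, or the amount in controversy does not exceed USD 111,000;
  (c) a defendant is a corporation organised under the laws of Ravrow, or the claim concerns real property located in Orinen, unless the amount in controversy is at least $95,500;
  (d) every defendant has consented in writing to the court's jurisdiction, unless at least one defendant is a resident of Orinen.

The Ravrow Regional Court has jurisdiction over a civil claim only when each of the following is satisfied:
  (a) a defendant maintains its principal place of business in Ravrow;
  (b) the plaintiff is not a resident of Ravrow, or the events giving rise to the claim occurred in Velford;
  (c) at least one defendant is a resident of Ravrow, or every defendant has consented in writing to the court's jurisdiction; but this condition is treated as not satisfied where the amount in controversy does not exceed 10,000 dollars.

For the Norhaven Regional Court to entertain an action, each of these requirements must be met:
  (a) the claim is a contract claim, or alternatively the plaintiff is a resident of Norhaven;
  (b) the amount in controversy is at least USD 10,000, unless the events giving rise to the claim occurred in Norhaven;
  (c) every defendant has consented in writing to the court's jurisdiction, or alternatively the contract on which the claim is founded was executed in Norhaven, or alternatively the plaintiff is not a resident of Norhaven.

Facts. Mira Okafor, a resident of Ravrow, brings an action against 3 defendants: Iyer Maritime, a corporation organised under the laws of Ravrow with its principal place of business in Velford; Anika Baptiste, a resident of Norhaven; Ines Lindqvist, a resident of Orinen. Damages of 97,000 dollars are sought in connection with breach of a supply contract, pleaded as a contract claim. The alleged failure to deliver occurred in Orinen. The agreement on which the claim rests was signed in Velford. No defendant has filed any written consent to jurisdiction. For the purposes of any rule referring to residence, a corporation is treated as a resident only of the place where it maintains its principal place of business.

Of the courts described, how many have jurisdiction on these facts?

The Orinen Regional Court:
  (a) The plaintiff resides in Ravrow, which is not Orinen, which satisfies one of the alternatives. Met.
  (b) Ines Lindqvist resides in Orinen, so this disjunct is met. Met.
  (c) Iyer Maritime is organised under the laws of Ravrow, which satisfies one of the alternatives. Met.
  (d) No such written consent has been filed. The proviso rescues it, though: Ines Lindqvist resides in Orinen. Condition met.
  → The court has jurisdiction.
The Ravrow Regional Court:
  (a) The corporate defendant(s) have their principal place of business in Velford, not Ravrow. Not satisfied.
  (b) The plaintiff resides in Ravrow; the operative events occurred in Orinen, not Velford — none of the alternatives is met. Condition not met.
  (c) No defendant resides in Ravrow (they reside in Velford, Norhaven, Orinen); no such written consent has been filed — none of the alternatives is met. Not met.
  → Not every requirement is met — no jurisdiction.
The Norhaven Regional Court:
  (a) The claim is a contract claim, so this disjunct is met. Satisfied.
  (b) The amount in controversy is USD 97,000, which meets the $10,000 floor. Met.
  (c) The plaintiff resides in Ravrow, which is not Norhaven, so one alternative holds. Met.
  → Every requirement is satisfied — jurisdiction.
Courts with jurisdiction: the Orinen Regional Court, the Norhaven Regional Court — 2 in total.

2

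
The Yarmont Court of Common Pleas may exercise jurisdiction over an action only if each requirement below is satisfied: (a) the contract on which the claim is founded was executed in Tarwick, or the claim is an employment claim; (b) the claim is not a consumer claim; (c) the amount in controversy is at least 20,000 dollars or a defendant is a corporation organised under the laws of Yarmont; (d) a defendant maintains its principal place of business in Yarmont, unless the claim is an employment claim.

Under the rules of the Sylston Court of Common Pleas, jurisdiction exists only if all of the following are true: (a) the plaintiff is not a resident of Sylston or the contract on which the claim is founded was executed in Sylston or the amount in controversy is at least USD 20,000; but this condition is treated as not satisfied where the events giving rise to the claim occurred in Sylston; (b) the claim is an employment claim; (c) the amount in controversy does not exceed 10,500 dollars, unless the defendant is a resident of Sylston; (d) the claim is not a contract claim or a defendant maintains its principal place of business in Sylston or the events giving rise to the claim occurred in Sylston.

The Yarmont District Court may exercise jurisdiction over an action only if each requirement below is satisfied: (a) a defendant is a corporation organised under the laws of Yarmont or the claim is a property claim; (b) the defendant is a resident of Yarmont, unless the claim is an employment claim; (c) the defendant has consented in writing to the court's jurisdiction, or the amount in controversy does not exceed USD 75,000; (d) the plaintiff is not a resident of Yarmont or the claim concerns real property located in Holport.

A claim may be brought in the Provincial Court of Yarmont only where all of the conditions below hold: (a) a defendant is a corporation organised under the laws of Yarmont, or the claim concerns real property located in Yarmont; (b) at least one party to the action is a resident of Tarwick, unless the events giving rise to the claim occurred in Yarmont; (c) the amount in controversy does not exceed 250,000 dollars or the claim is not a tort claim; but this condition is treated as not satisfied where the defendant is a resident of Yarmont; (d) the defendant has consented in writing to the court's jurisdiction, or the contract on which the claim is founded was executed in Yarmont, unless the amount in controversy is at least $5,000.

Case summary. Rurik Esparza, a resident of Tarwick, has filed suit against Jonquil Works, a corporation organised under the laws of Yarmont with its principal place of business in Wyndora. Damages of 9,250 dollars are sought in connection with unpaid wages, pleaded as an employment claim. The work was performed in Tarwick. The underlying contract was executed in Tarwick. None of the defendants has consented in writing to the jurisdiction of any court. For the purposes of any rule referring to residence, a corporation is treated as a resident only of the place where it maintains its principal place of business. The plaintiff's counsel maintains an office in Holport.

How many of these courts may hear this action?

4

The Yarmont Court of Common Pleas:
  (a) The contract was executed in Tarwick, so this disjunct is met. Satisfied.
  (b) The claim is an employment claim, not a consumer claim. Condition met.
  (c) Jonquil Works is organised under the laws of Yarmont, which satisfies one of the alternatives. Satisfied.
  (d) The corporate defendant(s) have their principal place of business in Wyndora, not Yarmont. The proviso rescues it, though: the claim is an employment claim. Satisfied.
  → Every requirement is satisfied — jurisdiction.
The Sylston Court of Common Pleas:
  (a) The plaintiff resides in Tarwick, which is not Sylston — that alternative is enough. And the carve-out is inapplicable — the operative events occurred in Tarwick, not Sylston. Satisfied.
  (b) The claim is an employment claim. Condition met.
  (c) The amount in controversy is $9,250, within the $10,500 ceiling. Condition met.
  (d) The claim is an employment claim, not a contract claim, so this disjunct is met. Satisfied.
  → Jurisdiction lies.
The Yarmont District Court:
  (a) Jonquil Works is organised under the laws of Yarmont, so one alternative holds. Condition met.
  (b) The defendant resides in Wyndora, not Yarmont. The proviso rescues it, though: the claim is an employment claim. Met.
  (c) The amount in controversy is $9,250, within the USD 75,000 ceiling, so this disjunct is met. Met.
  (d) The plaintiff resides in Tarwick, which is not Yarmont, which satisfies one of the alternatives. Condition met.
  → Every requirement is satisfied — jurisdiction.
The Provincial Court of Yarmont:
  (a) Jonquil Works is organised under the laws of Yarmont, so one alternative holds. Satisfied.
  (b) Rurik Esparza resides in Tarwick. Met.
  (c) The amount in controversy is USD 9,250, within the USD 250,000 ceiling, which satisfies one of the alternatives. The exception is not triggered, since the defendant resides in Wyndora, not Yarmont. Met.
  (d) No such written consent has been filed; the contract was executed in Tarwick, not Yarmont — every alternative fails. But the amount in controversy is $9,250, which meets the USD 5,000 floor, and the 'unless' clause therefore excuses the requirement. Met.
  → All conditions met; jurisdiction exists.
Courts with jurisdiction: the Yarmont Court of Common Pleas, the Sylston Court of Common Pleas, the Yarmont District Court, the Provincial Court of Yarmont — 4 in total.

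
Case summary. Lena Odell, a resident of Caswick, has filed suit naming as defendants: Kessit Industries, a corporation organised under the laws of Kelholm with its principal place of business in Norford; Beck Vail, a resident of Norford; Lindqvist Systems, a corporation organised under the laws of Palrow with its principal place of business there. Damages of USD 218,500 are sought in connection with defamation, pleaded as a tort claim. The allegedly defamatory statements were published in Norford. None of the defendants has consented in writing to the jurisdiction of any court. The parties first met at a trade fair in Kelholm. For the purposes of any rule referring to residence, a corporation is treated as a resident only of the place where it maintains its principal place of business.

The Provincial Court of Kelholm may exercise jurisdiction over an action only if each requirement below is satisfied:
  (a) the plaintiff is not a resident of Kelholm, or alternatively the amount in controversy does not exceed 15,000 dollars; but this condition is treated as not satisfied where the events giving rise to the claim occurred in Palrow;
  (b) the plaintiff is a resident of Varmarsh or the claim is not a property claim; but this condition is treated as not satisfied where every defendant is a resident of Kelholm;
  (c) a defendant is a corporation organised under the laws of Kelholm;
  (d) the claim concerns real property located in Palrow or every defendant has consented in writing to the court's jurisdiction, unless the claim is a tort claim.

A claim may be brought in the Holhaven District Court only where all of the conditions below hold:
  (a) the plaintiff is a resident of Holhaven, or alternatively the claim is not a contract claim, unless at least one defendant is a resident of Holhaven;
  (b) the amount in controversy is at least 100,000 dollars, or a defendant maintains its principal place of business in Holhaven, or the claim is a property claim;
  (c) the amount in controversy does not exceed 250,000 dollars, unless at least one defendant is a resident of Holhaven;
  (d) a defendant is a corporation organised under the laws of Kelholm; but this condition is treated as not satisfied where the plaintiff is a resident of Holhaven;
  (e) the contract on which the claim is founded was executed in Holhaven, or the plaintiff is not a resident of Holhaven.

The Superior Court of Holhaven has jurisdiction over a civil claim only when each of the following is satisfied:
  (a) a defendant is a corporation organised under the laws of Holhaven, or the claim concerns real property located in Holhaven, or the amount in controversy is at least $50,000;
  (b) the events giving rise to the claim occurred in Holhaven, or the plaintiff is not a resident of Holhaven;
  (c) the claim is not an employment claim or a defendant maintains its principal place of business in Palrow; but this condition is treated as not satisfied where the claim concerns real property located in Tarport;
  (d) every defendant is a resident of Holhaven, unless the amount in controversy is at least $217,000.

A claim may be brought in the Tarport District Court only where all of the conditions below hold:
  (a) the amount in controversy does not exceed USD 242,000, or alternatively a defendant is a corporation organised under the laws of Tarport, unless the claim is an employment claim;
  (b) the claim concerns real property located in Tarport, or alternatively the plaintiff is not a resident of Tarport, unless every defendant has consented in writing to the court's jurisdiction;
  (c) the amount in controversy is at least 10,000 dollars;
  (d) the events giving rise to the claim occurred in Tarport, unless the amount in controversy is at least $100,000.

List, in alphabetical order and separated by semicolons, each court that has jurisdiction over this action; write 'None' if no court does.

The Provincial Court of Kelholm:
  (a) The plaintiff resides in Caswick, which is not Kelholm, so this disjunct is met. The carve-out does not apply: the operative events occurred in Norford, not Palrow. Condition met.
  (b) The claim is a tort claim, not a property claim, so one alternative holds. And the carve-out is inapplicable — the defendants reside as follows — Kessit Industries in Norford, Beck Vail in Norford, Lindqvist Systems in Palrow — not all in Kelholm. Met.
  (c) Kessit Industries is organised under the laws of Kelholm. Condition met.
  (d) The claim does not concern real property; no such written consent has been filed — every alternative fails. However, the claim is a tort claim, so the 'unless' proviso supplies this condition. Met.
  → Every requirement is satisfied — jurisdiction.
The Holhaven District Court:
  (a) The claim is a tort claim, not a contract claim — that alternative is enough. Met.
  (b) The amount in controversy is 218,500 dollars, which meets the USD 100,000 floor — that alternative is enough. Condition met.
  (c) The amount in controversy is $218,500, within the $250,000 ceiling. Satisfied.
  (d) Kessit Industries is organised under the laws of Kelholm. The exception is not triggered, since the plaintiff resides in Caswick, not Holhaven. Condition met.
  (e) The plaintiff resides in Caswick, which is not Holhaven, so this disjunct is met. Condition met.
  → Every requirement is satisfied — jurisdiction.
The Superior Court of Holhaven:
  (a) The amount in controversy is USD 218,500, which meets the USD 50,000 floor, so this disjunct is met. Satisfied.
  (b) The plaintiff resides in Caswick, which is not Holhaven, so this disjunct is met. Satisfied.
  (c) The claim is a tort claim, not an employment claim, which satisfies one of the alternatives. The exception is not triggered, since the claim does not concern real property. Satisfied.
  (d) The defendants reside as follows — Kessit Industries in Norford, Beck Vail in Norford, Lindqvist Systems in Palrow — not all in Holhaven. However, the amount in controversy is $218,500, which meets the $217,000 floor, so the 'unless' proviso supplies this condition. Satisfied.
  → The court has jurisdiction.
The Tarport District Court:
  (a) The amount in controversy is 218,500 dollars, within the 242,000 dollars ceiling, which satisfies one of the alternatives. Condition met.
  (b) The plaintiff resides in Caswick, which is not Tarport — that alternative is enough. Satisfied.
  (c) The amount in controversy is 218,500 dollars, which meets the $10,000 floor. Condition met.
  (d) The operative events occurred in Norford, not Tarport. The proviso rescues it, though: the amount in controversy is USD 218,500, which meets the USD 100,000 floor. Satisfied.
  → The court has jurisdiction.

the Holhaven District Court; the Provincial Court of Kelholm; the Superior Court of Holhaven; the Tarport District Court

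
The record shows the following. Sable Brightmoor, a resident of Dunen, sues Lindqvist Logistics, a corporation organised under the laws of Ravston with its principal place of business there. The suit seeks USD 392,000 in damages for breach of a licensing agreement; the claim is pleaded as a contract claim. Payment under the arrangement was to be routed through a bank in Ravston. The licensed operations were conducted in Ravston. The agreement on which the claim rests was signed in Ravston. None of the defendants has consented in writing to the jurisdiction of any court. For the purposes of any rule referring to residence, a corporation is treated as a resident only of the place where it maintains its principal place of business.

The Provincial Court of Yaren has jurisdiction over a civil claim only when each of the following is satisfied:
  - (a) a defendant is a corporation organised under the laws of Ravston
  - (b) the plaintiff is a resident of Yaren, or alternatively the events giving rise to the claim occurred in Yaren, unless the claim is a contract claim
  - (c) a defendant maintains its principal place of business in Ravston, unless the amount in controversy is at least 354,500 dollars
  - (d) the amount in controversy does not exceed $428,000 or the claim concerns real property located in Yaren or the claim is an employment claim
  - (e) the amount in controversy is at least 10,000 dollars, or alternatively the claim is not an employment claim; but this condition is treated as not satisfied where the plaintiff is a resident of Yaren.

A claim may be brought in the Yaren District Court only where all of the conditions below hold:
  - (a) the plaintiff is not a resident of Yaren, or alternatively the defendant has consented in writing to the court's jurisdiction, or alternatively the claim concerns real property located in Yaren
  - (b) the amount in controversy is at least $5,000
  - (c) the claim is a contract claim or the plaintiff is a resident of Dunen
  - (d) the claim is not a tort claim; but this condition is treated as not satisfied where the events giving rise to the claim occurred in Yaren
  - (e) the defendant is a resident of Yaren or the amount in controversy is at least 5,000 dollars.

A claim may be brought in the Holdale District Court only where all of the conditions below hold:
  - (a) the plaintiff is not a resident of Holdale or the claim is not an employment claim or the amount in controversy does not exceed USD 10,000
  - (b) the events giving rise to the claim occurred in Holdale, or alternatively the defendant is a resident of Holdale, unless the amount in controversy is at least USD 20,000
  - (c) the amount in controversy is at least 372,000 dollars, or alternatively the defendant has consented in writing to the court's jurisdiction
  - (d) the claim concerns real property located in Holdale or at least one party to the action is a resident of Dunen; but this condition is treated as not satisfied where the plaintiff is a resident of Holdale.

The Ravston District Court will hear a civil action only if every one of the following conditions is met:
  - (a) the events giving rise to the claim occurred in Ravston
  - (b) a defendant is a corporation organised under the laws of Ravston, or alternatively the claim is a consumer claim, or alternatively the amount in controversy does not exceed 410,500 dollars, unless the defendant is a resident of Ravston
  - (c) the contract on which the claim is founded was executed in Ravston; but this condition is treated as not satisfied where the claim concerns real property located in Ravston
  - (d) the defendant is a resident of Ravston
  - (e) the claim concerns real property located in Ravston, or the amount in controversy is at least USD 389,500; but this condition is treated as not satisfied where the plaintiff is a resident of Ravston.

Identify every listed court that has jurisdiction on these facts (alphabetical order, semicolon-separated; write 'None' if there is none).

The Provincial Court of Yaren:
  (a) Lindqvist Logistics is organised under the laws of Ravston. Condition met.
  (b) The plaintiff resides in Dunen, not Yaren; the operative events occurred in Ravston, not Yaren — no alternative holds. However, the claim is a contract claim, so the 'unless' proviso supplies this condition. Condition met.
  (c) Lindqvist Logistics has its principal place of business in Ravston. Satisfied.
  (d) The amount in controversy is 392,000 dollars, within the 428,000 dollars ceiling, so this disjunct is met. Satisfied.
  (e) The amount in controversy is USD 392,000, which meets the $10,000 floor — that alternative is enough. And the carve-out is inapplicable — the plaintiff resides in Dunen, not Yaren. Met.
  → Every requirement is satisfied — jurisdiction.
The Yaren District Court:
  (a) The plaintiff resides in Dunen, which is not Yaren, so one alternative holds. Satisfied.
  (b) The amount in controversy is USD 392,000, which meets the $5,000 floor. Satisfied.
  (c) The claim is a contract claim — that alternative is enough. Satisfied.
  (d) The claim is a contract claim, not a tort claim. And the carve-out is inapplicable — the operative events occurred in Ravston, not Yaren. Met.
  (e) The amount in controversy is USD 392,000, which meets the USD 5,000 floor, so this disjunct is met. Satisfied.
  → Every requirement is satisfied — jurisdiction.
The Holdale District Court:
  (a) The plaintiff resides in Dunen, which is not Holdale, so one alternative holds. Condition met.
  (b) The operative events occurred in Ravston, not Holdale; the defendant resides in Ravston, not Holdale — no alternative holds. However, the amount in controversy is 392,000 dollars, which meets the 20,000 dollars floor, so the 'unless' proviso supplies this condition. Met.
  (c) The amount in controversy is 392,000 dollars, which meets the USD 372,000 floor, so this disjunct is met. Satisfied.
  (d) Sable Brightmoor resides in Dunen, so one alternative holds. And the carve-out is inapplicable — the plaintiff resides in Dunen, not Holdale. Condition met.
  → All conditions met; jurisdiction exists.
The Ravston District Court:
  (a) The operative events occurred in Ravston. Met.
  (b) Lindqvist Logistics is organised under the laws of Ravston, so this disjunct is met. Met.
  (c) The contract was executed in Ravston. The exception is not triggered, since the claim does not concern real property. Satisfied.
  (d) The defendant resides in Ravston. Satisfied.
  (e) The amount in controversy is $392,000, which meets the 389,500 dollars floor, which satisfies one of the alternatives. The carve-out does not apply: the plaintiff resides in Dunen, not Ravston. Satisfied.
  → The court has jurisdiction.

the Holdale District Court; the Provincial Court of Yaren; the Ravston District Court; the Yaren District Court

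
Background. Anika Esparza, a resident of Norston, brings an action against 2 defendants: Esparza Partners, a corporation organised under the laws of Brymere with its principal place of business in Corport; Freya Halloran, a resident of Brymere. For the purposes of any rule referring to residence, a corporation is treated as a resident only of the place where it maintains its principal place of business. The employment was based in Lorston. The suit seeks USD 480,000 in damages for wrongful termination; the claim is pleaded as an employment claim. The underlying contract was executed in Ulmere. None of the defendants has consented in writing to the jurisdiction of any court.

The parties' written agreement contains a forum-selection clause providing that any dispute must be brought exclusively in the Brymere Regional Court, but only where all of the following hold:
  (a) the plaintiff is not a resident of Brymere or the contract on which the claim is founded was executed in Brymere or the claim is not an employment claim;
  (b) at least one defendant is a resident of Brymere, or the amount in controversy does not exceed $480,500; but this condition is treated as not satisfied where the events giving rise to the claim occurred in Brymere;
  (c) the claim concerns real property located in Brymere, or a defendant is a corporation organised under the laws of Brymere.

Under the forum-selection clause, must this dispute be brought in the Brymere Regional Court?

The Brymere Regional Court:
  (a) The plaintiff resides in Norston, which is not Brymere, so this disjunct is met. Met.
  (b) Freya Halloran resides in Brymere, which satisfies one of the alternatives. The carve-out does not apply: the operative events occurred in Lorston, not Brymere. Condition met.
  (c) Esparza Partners is organised under the laws of Brymere, so one alternative holds. Satisfied.
  → Forum clause is triggered.

Yes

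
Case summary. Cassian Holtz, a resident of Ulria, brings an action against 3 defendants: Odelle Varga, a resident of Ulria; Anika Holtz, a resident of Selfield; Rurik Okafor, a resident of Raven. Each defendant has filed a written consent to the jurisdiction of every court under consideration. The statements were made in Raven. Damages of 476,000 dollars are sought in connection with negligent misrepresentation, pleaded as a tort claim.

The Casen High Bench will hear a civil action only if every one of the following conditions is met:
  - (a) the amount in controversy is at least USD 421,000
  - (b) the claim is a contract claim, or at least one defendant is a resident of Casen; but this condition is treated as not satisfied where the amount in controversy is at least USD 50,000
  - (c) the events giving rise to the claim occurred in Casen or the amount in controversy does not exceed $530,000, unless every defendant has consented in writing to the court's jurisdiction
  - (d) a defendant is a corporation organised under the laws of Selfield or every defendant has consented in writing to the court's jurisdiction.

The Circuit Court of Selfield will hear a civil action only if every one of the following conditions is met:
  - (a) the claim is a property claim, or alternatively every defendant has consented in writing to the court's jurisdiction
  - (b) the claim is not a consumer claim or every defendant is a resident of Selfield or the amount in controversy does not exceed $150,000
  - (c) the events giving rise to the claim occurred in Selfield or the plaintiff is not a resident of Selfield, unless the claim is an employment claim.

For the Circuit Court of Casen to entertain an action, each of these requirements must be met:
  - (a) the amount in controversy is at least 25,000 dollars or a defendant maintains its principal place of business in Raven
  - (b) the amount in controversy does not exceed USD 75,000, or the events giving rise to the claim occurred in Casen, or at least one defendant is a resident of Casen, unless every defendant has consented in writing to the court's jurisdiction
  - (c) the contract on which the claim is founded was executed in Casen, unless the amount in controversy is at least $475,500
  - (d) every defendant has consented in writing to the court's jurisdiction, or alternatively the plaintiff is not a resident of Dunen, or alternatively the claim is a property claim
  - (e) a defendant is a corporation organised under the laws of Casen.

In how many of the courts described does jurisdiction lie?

The Casen High Bench:
  (a) The amount in controversy is $476,000, which meets the USD 421,000 floor. Satisfied.
  (b) The claim is a tort claim, not a contract claim; no defendant resides in Casen (they reside in Ulria, Selfield, Raven) — every alternative fails. Condition not met.
  (c) The amount in controversy is $476,000, within the $530,000 ceiling, so this disjunct is met. Met.
  (d) Every defendant has filed written consent, so this disjunct is met. Satisfied.
  → No jurisdiction.
The Circuit Court of Selfield:
  (a) Every defendant has filed written consent, which satisfies one of the alternatives. Met.
  (b) The claim is a tort claim, not a consumer claim, so this disjunct is met. Met.
  (c) The plaintiff resides in Ulria, which is not Selfield, so one alternative holds. Condition met.
  → The court has jurisdiction.
The Circuit Court of Casen:
  (a) The amount in controversy is $476,000, which meets the USD 25,000 floor, so one alternative holds. Met.
  (b) The amount in controversy is $476,000, above the USD 75,000 ceiling; the operative events occurred in Raven, not Casen; no defendant resides in Casen (they reside in Ulria, Selfield, Raven) — no alternative holds. But every defendant has filed written consent, and the 'unless' clause therefore excuses the requirement. Condition met.
  (c) No contract (and hence no place of execution) is alleged. The proviso rescues it, though: the amount in controversy is 476,000 dollars, which meets the USD 475,500 floor. Satisfied.
  (d) Every defendant has filed written consent, so this disjunct is met. Condition met.
  (e) No defendant is a corporation. Fails.
  → Not every requirement is met — no jurisdiction.
Courts with jurisdiction: the Circuit Court of Selfield — 1 in total.

1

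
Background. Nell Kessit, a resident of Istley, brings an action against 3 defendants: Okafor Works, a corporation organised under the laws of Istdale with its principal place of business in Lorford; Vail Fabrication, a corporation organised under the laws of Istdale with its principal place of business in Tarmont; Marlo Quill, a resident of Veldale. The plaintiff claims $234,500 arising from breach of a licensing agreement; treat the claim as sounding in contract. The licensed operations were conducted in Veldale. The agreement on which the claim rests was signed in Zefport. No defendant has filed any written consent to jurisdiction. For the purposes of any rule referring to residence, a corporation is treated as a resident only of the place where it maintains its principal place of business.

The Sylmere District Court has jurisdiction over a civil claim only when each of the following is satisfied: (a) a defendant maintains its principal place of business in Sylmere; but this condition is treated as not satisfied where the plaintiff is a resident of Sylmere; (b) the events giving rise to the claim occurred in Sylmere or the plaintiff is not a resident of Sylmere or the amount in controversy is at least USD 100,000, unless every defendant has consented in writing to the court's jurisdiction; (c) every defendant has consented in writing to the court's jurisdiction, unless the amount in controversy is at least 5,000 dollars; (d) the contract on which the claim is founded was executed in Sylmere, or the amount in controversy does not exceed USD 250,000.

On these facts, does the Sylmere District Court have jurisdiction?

The Sylmere District Court:
  (a) The corporate defendant(s) have their principal place of business in Lorford, Tarmont, not Sylmere. Condition not met.
  (b) The plaintiff resides in Istley, which is not Sylmere — that alternative is enough. Condition met.
  (c) No such written consent has been filed. But the amount in controversy is 234,500 dollars, which meets the 5,000 dollars floor, and the 'unless' clause therefore excuses the requirement. Satisfied.
  (d) The amount in controversy is $234,500, within the $250,000 ceiling, so this disjunct is met. Met.
  → The court lacks jurisdiction.

No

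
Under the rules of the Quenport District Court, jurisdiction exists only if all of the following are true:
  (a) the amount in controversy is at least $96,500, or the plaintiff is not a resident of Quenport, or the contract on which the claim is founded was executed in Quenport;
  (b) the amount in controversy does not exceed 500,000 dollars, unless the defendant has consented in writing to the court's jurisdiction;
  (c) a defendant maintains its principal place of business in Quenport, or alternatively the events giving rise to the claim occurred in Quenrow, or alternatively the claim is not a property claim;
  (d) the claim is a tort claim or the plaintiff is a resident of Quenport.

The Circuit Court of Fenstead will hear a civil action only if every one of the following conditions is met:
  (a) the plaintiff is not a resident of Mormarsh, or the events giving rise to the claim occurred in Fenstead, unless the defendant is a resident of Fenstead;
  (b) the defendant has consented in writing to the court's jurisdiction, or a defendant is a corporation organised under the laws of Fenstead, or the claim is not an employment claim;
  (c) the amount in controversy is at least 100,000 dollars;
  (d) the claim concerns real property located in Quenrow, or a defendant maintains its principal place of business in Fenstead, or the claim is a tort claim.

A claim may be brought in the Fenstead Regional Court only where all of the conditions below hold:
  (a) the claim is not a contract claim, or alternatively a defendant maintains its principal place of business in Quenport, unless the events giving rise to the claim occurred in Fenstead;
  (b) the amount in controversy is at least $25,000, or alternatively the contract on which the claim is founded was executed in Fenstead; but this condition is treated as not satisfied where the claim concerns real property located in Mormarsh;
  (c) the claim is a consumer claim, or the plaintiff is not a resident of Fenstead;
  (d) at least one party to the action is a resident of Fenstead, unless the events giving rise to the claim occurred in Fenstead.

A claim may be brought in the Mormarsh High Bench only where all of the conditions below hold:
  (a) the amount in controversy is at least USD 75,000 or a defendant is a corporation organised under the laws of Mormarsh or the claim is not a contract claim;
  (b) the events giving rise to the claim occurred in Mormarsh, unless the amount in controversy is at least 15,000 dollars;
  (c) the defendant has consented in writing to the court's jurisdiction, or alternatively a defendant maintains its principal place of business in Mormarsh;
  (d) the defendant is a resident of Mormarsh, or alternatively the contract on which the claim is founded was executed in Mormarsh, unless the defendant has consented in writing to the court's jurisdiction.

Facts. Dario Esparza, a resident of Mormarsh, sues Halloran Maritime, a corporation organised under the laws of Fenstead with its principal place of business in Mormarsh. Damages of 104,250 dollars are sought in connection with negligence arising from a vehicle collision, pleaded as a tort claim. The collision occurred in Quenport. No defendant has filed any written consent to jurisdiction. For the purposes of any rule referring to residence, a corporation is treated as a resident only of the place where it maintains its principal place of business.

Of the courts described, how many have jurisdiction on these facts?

The Quenport District Court:
  (a) The amount in controversy is USD 104,250, which meets the 96,500 dollars floor, so one alternative holds. Condition met.
  (b) The amount in controversy is USD 104,250, within the USD 500,000 ceiling. Met.
  (c) The claim is a tort claim, not a property claim, which satisfies one of the alternatives. Met.
  (d) The claim is a tort claim, so this disjunct is met. Met.
  → Every requirement is satisfied — jurisdiction.
The Circuit Court of Fenstead:
  (a) The plaintiff resides in Mormarsh; the operative events occurred in Quenport, not Fenstead — no alternative holds. The proviso offers no rescue either, since the defendant resides in Mormarsh, not Fenstead. Not met.
  (b) Halloran Maritime is organised under the laws of Fenstead, so one alternative holds. Met.
  (c) The amount in controversy is $104,250, which meets the USD 100,000 floor. Satisfied.
  (d) The claim is a tort claim — that alternative is enough. Met.
  → The court lacks jurisdiction.
The Fenstead Regional Court:
  (a) The claim is a tort claim, not a contract claim, so one alternative holds. Condition met.
  (b) The amount in controversy is 104,250 dollars, which meets the 25,000 dollars floor, which satisfies one of the alternatives. The exception is not triggered, since the claim does not concern real property. Condition met.
  (c) The plaintiff resides in Mormarsh, which is not Fenstead, so one alternative holds. Condition met.
  (d) No party resides in Fenstead. And the operative events occurred in Quenport, not Fenstead, so the proviso does not save it. Not satisfied.
  → Not every requirement is met — no jurisdiction.
The Mormarsh High Bench:
  (a) The amount in controversy is $104,250, which meets the 75,000 dollars floor, so this disjunct is met. Condition met.
  (b) The operative events occurred in Quenport, not Mormarsh. However, the amount in controversy is 104,250 dollars, which meets the 15,000 dollars floor, so the 'unless' proviso supplies this condition. Satisfied.
  (c) Halloran Maritime has its principal place of business in Mormarsh, so this disjunct is met. Condition met.
  (d) The defendant resides in Mormarsh — that alternative is enough. Met.
  → All conditions met; jurisdiction exists.
Courts with jurisdiction: the Quenport District Court, the Mormarsh High Bench — 2 in total.

2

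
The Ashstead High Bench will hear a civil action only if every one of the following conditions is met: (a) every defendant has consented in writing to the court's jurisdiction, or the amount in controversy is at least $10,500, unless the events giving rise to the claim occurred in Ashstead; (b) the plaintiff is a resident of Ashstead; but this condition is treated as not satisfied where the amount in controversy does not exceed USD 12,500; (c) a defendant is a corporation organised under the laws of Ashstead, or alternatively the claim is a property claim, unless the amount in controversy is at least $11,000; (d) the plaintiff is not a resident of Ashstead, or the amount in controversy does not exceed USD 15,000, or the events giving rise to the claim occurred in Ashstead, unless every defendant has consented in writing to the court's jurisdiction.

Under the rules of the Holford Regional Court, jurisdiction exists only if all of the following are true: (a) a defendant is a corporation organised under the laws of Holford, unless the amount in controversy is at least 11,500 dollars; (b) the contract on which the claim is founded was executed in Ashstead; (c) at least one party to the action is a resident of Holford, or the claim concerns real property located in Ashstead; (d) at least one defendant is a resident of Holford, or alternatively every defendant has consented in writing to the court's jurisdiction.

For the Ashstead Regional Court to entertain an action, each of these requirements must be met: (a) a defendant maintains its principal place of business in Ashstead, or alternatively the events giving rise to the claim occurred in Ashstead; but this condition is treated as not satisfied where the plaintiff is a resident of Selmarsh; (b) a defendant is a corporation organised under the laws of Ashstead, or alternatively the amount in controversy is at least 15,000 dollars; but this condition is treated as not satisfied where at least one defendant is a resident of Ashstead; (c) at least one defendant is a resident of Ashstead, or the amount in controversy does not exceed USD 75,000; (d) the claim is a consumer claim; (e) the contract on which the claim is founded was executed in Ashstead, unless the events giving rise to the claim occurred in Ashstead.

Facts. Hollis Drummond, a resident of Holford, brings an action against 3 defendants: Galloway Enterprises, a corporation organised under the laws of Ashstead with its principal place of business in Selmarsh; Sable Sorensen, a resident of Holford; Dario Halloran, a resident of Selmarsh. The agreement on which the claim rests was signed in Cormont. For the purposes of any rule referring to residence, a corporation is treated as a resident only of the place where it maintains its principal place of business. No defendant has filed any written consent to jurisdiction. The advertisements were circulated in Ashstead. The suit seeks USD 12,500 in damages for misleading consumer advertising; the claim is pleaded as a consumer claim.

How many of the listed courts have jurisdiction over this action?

The Ashstead High Bench:
  (a) The amount in controversy is 12,500 dollars, which meets the USD 10,500 floor, which satisfies one of the alternatives. Satisfied.
  (b) The plaintiff resides in Holford, not Ashstead. Not satisfied.
  (c) Galloway Enterprises is organised under the laws of Ashstead, so this disjunct is met. Satisfied.
  (d) The plaintiff resides in Holford, which is not Ashstead, so one alternative holds. Satisfied.
  → Not every requirement is met — no jurisdiction.
The Holford Regional Court:
  (a) The corporate defendant(s) are organised in Ashstead, not Holford. But the amount in controversy is $12,500, which meets the 11,500 dollars floor, and the 'unless' clause therefore excuses the requirement. Satisfied.
  (b) The contract was executed in Cormont, not Ashstead. Not satisfied.
  (c) Hollis Drummond resides in Holford, which satisfies one of the alternatives. Satisfied.
  (d) Sable Sorensen resides in Holford — that alternative is enough. Satisfied.
  → Not every requirement is met — no jurisdiction.
The Ashstead Regional Court:
  (a) The operative events occurred in Ashstead, so this disjunct is met. And the carve-out is inapplicable — the plaintiff resides in Holford, not Selmarsh. Met.
  (b) Galloway Enterprises is organised under the laws of Ashstead, which satisfies one of the alternatives. The carve-out does not apply: no defendant resides in Ashstead (they reside in Selmarsh, Holford, Selmarsh). Condition met.
  (c) The amount in controversy is 12,500 dollars, within the 75,000 dollars ceiling, so one alternative holds. Condition met.
  (d) The claim is a consumer claim. Met.
  (e) The contract was executed in Cormont, not Ashstead. However, the operative events occurred in Ashstead, so the 'unless' proviso supplies this condition. Condition met.
  → Jurisdiction lies.
Courts with jurisdiction: the Ashstead Regional Court — 1 in total.

1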